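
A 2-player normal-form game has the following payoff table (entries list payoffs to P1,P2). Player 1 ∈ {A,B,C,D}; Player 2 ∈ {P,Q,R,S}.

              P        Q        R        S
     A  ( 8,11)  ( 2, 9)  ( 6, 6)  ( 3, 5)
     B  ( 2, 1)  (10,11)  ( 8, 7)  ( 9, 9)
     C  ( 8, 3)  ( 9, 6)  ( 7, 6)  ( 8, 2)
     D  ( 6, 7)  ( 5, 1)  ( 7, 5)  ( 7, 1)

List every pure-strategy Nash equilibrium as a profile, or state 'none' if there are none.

(A,P): NE
(A,Q): not NE [P1→B gives 10>2; P2→P gives 11>9]
(A,R): not NE [P1→B gives 8>6; P2→P gives 11>6]
(A,S): not NE [P1→B gives 9>3; P2→P gives 11>5]
(B,P): not NE [P1→C gives 8>2; P2→Q gives 11>1]
(B,Q): NE
(B,R): not NE [P2→Q gives 11>7]
(B,S): not NE [P2→Q gives 11>9]
(C,P): not NE [P2→R gives 6>3]
(C,Q): not NE [P1→B gives 10>9]
(C,R): not NE [P1→B gives 8>7]
(C,S): not NE [P1→B gives 9>8; P2→R gives 6>2]
(D,P): not NE [P1→C gives 8>6]
(D,Q): not NE [P1→B gives 10>5; P2→P gives 7>1]
(D,R): not NE [P1→B gives 8>7; P2→P gives 7>5]
(D,S): not NE [P1→B gives 9>7; P2→P gives 7>1]

PSNE = {(A,P), (B,Q)}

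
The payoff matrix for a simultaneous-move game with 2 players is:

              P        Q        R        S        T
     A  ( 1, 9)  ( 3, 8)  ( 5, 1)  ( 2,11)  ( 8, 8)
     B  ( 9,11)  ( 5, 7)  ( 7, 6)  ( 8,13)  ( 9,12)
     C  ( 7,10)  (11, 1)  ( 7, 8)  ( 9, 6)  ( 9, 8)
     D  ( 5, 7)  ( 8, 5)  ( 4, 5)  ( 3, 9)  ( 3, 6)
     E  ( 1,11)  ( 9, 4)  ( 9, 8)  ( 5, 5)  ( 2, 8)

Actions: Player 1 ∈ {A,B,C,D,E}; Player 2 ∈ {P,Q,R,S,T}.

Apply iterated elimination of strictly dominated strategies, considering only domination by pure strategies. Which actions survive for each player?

P1 drop A (B beats it: P:9>1 Q:5>3 R:7>5 S:8>2 T:9>8)
P1 drop D (C beats it: P:7>5 Q:11>8 R:7>4 S:9>3 T:9>3)
P2 drop Q (P beats it: B:11>7 C:10>1 E:11>4)
P2 drop R (P beats it: B:11>6 C:10>8 E:11>8)
P1 drop E (B beats it: P:9>1 S:8>5 T:9>2)
P1→{B,C} P2→{P,S,T}

Remaining: P1:{B,C} P2:{P,S,T}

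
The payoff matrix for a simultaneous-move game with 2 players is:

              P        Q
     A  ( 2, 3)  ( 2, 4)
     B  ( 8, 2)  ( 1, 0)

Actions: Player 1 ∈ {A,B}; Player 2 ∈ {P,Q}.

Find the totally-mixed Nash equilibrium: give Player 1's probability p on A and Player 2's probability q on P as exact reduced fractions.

p=2/3, q=1/7

P1 indiff ⇒ q·2+(1-q)·2 = q·8+(1-q)·1 ⇒ q(-6) = (1-q)(-1) ⇒ q = 1/7
P2 indiff ⇒ p·3+(1-p)·2 = p·4+(1-p)·0 ⇒ p(-1) = (1-p)(-2) ⇒ p = 2/3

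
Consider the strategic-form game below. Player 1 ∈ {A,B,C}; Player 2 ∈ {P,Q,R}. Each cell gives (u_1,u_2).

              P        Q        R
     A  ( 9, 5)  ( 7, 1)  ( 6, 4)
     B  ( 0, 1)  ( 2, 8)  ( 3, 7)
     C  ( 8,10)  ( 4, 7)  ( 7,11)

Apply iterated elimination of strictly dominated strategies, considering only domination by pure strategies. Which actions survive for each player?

IESDS → P1:{A,C} P2:{P,R}

P1 drop B (A beats it: P:9>0 Q:7>2 R:6>3)
P2 drop Q (P beats it: A:5>1 C:10>7)
P1→{A,C} P2→{P,R}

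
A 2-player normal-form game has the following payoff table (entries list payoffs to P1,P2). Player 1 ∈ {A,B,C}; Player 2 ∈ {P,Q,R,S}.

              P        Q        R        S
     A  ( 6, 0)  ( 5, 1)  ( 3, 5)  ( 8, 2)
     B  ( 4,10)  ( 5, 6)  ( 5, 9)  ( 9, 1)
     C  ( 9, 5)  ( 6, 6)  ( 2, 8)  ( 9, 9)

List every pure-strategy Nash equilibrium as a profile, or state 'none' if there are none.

(A,P): not NE [P1→C gives 9>6; P2→R gives 5>0]
(A,Q): not NE [P1→C gives 6>5; P2→R gives 5>1]
(A,R): not NE [P1→B gives 5>3]
(A,S): not NE [P1→C gives 9>8; P2→R gives 5>2]
(B,P): not NE [P1→C gives 9>4]
(B,Q): not NE [P1→C gives 6>5; P2→P gives 10>6]
(B,R): not NE [P2→P gives 10>9]
(B,S): not NE [P2→P gives 10>1]
(C,P): not NE [P2→S gives 9>5]
(C,Q): not NE [P2→S gives 9>6]
(C,R): not NE [P1→B gives 5>2; P2→S gives 9>8]
(C,S): NE

PSNE = {(C,S)}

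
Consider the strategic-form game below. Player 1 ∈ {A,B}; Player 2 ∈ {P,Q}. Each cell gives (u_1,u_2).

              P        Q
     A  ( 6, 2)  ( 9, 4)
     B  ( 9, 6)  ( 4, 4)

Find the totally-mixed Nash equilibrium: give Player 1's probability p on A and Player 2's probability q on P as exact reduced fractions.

(p,q) = (1/2, 5/8)

P1 indiff ⇒ q·6+(1-q)·9 = q·9+(1-q)·4 ⇒ q(-3) = (1-q)(-5) ⇒ q = 5/8
P2 indiff ⇒ p·2+(1-p)·6 = p·4+(1-p)·4 ⇒ p(-2) = (1-p)(-2) ⇒ p = 1/2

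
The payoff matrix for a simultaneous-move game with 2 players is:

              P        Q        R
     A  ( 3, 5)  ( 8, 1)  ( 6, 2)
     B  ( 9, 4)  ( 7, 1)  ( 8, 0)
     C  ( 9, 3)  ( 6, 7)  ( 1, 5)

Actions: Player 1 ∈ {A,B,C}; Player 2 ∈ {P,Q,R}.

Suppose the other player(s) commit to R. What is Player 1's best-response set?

u_1(A vs R) = 6
u_1(B vs R) = 8
u_1(C vs R) = 1
max payoff 8 at {B}

argmax u_1 = {B}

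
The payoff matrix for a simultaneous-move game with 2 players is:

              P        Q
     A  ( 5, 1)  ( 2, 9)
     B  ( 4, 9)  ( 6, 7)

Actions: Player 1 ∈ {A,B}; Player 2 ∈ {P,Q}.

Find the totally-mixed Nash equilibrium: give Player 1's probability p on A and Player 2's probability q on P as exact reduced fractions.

p=1/5, q=4/5

P1 indiff ⇒ q·5+(1-q)·2 = q·4+(1-q)·6 ⇒ q(1) = (1-q)(4) ⇒ q = 4/5
P2 indiff ⇒ p·1+(1-p)·9 = p·9+(1-p)·7 ⇒ p(-8) = (1-p)(-2) ⇒ p = 1/5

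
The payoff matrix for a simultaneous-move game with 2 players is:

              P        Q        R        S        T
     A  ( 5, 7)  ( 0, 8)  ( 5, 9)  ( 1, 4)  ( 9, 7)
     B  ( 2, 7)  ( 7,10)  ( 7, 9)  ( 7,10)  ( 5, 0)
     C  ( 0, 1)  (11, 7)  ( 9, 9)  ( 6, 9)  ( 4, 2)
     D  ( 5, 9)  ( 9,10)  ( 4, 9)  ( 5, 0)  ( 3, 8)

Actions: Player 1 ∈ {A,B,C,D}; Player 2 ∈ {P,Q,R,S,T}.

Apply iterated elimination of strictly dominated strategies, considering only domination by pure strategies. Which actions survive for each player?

P2 drop P (Q beats it: A:8>7 B:10>7 C:7>1 D:10>9)
P1 drop D (C beats it: Q:11>9 R:9>4 S:6>5 T:4>3)
P2 drop T (Q beats it: A:8>7 B:10>0 C:7>2)
P1 drop A (B beats it: Q:7>0 R:7>5 S:7>1)
P1→{B,C} P2→{Q,R,S}

Remaining: P1:{B,C} P2:{Q,R,S}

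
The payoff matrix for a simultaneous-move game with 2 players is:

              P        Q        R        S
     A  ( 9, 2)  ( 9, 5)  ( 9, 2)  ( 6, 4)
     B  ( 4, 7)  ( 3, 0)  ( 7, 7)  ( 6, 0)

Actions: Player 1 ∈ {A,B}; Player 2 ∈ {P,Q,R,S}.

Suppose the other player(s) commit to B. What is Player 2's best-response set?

argmax u_2 = {P,R}

u_2(P vs B) = 7
u_2(Q vs B) = 0
u_2(R vs B) = 7
u_2(S vs B) = 0
max payoff 7 at {P,R}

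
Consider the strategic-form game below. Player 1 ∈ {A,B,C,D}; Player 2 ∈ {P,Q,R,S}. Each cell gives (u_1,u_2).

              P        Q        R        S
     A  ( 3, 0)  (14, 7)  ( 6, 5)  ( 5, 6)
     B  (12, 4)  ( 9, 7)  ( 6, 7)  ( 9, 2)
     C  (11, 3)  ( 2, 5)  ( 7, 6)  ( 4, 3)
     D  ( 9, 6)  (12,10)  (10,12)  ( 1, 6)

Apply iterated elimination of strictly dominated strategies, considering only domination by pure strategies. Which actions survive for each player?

IESDS → P1:{A,D} P2:{Q,R}

P2 drop P (Q beats it: A:7>0 B:7>4 C:5>3 D:10>6)
P2 drop S (Q beats it: A:7>6 B:7>2 C:5>3 D:10>6)
P1 drop B (D beats it: Q:12>9 R:10>6)
P1 drop C (D beats it: Q:12>2 R:10>7)
P1→{A,D} P2→{Q,R}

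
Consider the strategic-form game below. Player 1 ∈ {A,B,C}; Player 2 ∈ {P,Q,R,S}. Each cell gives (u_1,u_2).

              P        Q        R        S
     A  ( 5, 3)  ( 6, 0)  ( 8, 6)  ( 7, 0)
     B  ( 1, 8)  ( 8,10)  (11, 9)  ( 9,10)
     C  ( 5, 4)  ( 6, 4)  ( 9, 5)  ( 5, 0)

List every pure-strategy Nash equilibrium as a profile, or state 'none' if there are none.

(A,P): not NE [P2→R gives 6>3]
(A,Q): not NE [P1→B gives 8>6; P2→R gives 6>0]
(A,R): not NE [P1→B gives 11>8]
(A,S): not NE [P1→B gives 9>7; P2→R gives 6>0]
(B,P): not NE [P1→C gives 5>1; P2→S gives 10>8]
(B,Q): NE
(B,R): not NE [P2→S gives 10>9]
(B,S): NE
(C,P): not NE [P2→R gives 5>4]
(C,Q): not NE [P1→B gives 8>6; P2→R gives 5>4]
(C,R): not NE [P1→B gives 11>9]
(C,S): not NE [P1→B gives 9>5; P2→R gives 5>0]

Nash profiles: (B,Q), (B,S)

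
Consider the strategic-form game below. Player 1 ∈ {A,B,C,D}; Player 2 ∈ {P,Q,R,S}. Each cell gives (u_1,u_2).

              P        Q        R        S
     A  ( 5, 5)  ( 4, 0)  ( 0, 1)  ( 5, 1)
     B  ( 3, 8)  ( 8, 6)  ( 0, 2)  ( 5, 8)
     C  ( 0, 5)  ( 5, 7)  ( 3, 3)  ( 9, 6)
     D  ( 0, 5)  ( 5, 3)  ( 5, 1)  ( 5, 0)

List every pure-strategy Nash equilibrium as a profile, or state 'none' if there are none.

(A,P): NE
(A,Q): not NE [P1→B gives 8>4; P2→P gives 5>0]
(A,R): not NE [P1→D gives 5>0; P2→P gives 5>1]
(A,S): not NE [P1→C gives 9>5; P2→P gives 5>1]
(B,P): not NE [P1→A gives 5>3]
(B,Q): not NE [P2→S gives 8>6]
(B,R): not NE [P1→D gives 5>0; P2→S gives 8>2]
(B,S): not NE [P1→C gives 9>5]
(C,P): not NE [P1→A gives 5>0; P2→Q gives 7>5]
(C,Q): not NE [P1→B gives 8>5]
(C,R): not NE [P1→D gives 5>3; P2→Q gives 7>3]
(C,S): not NE [P2→Q gives 7>6]
(D,P): not NE [P1→A gives 5>0]
(D,Q): not NE [P1→B gives 8>5; P2→P gives 5>3]
(D,R): not NE [P2→P gives 5>1]
(D,S): not NE [P1→C gives 9>5; P2→P gives 5>0]

Nash profiles: (A,P)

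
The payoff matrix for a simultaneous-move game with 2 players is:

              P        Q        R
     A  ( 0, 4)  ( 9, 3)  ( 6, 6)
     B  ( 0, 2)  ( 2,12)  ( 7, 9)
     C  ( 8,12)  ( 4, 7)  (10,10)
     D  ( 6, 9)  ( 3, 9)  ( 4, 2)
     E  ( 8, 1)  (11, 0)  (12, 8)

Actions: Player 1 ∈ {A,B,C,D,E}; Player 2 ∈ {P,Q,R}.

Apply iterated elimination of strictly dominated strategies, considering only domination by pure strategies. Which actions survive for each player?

P1 drop A (E beats it: P:8>0 Q:11>9 R:12>6)
P1 drop B (C beats it: P:8>0 Q:4>2 R:10>7)
P1 drop D (C beats it: P:8>6 Q:4>3 R:10>4)
P2 drop Q (P beats it: C:12>7 E:1>0)
P1→{C,E} P2→{P,R}

Survivors P1:{C,E} P2:{P,R}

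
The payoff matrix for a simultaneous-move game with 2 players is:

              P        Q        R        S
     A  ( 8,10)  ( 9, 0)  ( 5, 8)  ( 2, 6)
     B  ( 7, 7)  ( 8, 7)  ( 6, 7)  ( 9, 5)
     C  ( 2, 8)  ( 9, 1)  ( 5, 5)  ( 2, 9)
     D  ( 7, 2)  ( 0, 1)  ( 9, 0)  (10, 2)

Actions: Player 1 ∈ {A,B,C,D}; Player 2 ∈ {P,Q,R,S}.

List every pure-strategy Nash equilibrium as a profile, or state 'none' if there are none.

Nash profiles: (A,P), (D,S)

(A,P): NE
(A,Q): not NE [P2→P gives 10>0]
(A,R): not NE [P1→D gives 9>5; P2→P gives 10>8]
(A,S): not NE [P1→D gives 10>2; P2→P gives 10>6]
(B,P): not NE [P1→A gives 8>7]
(B,Q): not NE [P1→C gives 9>8]
(B,R): not NE [P1→D gives 9>6]
(B,S): not NE [P1→D gives 10>9; P2→R gives 7>5]
(C,P): not NE [P1→A gives 8>2; P2→S gives 9>8]
(C,Q): not NE [P2→S gives 9>1]
(C,R): not NE [P1→D gives 9>5; P2→S gives 9>5]
(C,S): not NE [P1→D gives 10>2]
(D,P): not NE [P1→A gives 8>7]
(D,Q): not NE [P1→C gives 9>0; P2→S gives 2>1]
(D,R): not NE [P2→S gives 2>0]
(D,S): NE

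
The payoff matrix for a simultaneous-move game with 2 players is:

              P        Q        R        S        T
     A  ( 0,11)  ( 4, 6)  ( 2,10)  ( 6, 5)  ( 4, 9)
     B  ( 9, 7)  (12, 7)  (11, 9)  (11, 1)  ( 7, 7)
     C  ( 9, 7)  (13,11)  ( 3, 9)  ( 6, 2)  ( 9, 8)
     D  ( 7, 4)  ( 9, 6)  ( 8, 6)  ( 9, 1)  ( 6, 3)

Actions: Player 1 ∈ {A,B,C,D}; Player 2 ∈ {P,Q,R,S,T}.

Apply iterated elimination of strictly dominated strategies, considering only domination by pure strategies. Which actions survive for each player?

IESDS → P1:{B,C} P2:{Q,R}

P1 drop A (B beats it: P:9>0 Q:12>4 R:11>2 S:11>6 T:7>4)
P1 drop D (B beats it: P:9>7 Q:12>9 R:11>8 S:11>9 T:7>6)
P2 drop P (R beats it: B:9>7 C:9>7)
P2 drop S (Q beats it: B:7>1 C:11>2)
P2 drop T (R beats it: B:9>7 C:9>8)
P1→{B,C} P2→{Q,R}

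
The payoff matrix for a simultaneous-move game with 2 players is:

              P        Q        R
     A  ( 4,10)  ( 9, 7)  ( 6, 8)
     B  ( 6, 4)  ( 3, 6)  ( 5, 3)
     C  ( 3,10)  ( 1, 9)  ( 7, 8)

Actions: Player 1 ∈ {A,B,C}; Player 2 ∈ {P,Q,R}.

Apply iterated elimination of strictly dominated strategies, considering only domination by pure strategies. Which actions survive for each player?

IESDS → P1:{A,B} P2:{P,Q}

P2 drop R (P beats it: A:10>8 B:4>3 C:10>8)
P1 drop C (A beats it: P:4>3 Q:9>1)
P1→{A,B} P2→{P,Q}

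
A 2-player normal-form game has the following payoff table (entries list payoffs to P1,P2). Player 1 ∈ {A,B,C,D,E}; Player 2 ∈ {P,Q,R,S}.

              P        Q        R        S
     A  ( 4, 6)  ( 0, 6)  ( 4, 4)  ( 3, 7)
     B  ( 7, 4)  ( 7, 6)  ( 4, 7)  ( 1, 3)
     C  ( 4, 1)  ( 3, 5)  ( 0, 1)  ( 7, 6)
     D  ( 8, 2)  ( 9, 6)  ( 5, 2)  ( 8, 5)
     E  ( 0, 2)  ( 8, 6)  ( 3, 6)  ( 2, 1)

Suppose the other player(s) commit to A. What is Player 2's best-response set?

u_2(P vs A) = 6
u_2(Q vs A) = 6
u_2(R vs A) = 4
u_2(S vs A) = 7
max payoff 7 at {S}

P2 best: {S}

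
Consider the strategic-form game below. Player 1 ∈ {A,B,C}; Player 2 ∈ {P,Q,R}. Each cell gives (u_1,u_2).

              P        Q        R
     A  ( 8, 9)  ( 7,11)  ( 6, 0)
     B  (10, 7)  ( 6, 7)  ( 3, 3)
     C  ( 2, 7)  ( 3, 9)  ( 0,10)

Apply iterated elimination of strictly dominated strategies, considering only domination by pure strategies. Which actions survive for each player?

Survivors P1:{A,B} P2:{P,Q}

P1 drop C (A beats it: P:8>2 Q:7>3 R:6>0)
P2 drop R (P beats it: A:9>0 B:7>3)
P1→{A,B} P2→{P,Q}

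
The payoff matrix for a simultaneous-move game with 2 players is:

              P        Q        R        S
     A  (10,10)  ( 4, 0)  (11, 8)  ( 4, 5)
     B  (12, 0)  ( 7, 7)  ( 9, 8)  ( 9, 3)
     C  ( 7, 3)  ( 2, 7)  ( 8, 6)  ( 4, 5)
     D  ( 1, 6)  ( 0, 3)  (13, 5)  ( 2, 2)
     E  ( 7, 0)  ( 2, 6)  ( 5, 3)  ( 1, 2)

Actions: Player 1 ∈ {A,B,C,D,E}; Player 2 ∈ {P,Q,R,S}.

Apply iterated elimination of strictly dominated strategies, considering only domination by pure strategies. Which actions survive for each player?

IESDS → P1:{A,B,D} P2:{P,R}

P1 drop C (B beats it: P:12>7 Q:7>2 R:9>8 S:9>4)
P1 drop E (A beats it: P:10>7 Q:4>2 R:11>5 S:4>1)
P2 drop Q (R beats it: A:8>0 B:8>7 D:5>3)
P2 drop S (R beats it: A:8>5 B:8>3 D:5>2)
P1→{A,B,D} P2→{P,R}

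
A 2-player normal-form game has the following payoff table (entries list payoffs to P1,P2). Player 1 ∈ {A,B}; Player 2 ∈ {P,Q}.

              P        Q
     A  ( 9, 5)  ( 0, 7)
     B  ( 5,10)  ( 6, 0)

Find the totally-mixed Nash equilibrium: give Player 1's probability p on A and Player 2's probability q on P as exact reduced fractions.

(p,q) = (5/6, 3/5)

P1 indiff ⇒ q·9+(1-q)·0 = q·5+(1-q)·6 ⇒ q(4) = (1-q)(6) ⇒ q = 3/5
P2 indiff ⇒ p·5+(1-p)·10 = p·7+(1-p)·0 ⇒ p(-2) = (1-p)(-10) ⇒ p = 5/6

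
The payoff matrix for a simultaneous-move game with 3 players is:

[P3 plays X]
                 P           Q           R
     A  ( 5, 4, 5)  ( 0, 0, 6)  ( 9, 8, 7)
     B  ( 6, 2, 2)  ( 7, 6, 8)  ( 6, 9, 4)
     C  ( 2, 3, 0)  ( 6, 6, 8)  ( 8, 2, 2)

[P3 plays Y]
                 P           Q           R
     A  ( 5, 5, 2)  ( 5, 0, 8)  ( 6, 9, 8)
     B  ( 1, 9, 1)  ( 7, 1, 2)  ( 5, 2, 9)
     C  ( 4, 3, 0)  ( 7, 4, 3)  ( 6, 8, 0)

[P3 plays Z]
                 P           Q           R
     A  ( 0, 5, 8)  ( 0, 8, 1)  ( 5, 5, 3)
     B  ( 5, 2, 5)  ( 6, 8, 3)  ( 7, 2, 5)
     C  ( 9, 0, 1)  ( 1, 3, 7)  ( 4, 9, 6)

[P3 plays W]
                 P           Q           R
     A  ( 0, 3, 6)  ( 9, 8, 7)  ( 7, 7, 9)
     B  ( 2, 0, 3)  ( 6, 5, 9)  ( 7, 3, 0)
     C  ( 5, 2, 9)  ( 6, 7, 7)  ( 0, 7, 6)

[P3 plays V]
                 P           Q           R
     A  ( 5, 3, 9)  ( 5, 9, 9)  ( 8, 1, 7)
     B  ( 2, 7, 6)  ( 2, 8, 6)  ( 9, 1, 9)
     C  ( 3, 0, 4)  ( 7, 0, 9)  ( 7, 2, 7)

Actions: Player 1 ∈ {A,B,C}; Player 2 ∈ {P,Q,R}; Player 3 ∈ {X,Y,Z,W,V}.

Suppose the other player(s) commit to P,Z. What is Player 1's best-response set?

BR_1 = {C}

u_1(A vs P,Z) = 0
u_1(B vs P,Z) = 5
u_1(C vs P,Z) = 9
max payoff 9 at {C}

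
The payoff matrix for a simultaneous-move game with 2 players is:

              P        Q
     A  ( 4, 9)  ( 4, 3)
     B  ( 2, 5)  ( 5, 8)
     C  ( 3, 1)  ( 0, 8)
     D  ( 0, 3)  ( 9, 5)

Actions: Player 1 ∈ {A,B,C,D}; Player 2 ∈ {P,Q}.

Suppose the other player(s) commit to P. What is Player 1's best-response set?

u_1(A vs P) = 4
u_1(B vs P) = 2
u_1(C vs P) = 3
u_1(D vs P) = 0
max payoff 4 at {A}

BR_1 = {A}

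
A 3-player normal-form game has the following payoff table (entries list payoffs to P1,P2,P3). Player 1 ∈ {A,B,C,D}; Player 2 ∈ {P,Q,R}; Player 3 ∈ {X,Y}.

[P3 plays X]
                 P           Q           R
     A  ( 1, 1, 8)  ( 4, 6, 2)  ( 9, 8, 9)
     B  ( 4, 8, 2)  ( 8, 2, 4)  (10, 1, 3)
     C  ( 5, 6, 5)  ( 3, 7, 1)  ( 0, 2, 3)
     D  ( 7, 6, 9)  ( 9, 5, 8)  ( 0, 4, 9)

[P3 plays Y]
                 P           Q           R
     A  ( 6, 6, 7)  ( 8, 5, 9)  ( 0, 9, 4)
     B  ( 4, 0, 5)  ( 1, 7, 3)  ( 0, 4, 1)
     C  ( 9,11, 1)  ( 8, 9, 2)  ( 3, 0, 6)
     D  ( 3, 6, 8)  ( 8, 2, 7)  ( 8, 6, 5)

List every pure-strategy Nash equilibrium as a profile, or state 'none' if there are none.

(A,P,X): not NE [P1→D gives 7>1; P2→R gives 8>1]
(A,P,Y): not NE [P1→C gives 9>6; P2→R gives 9>6; P3→X gives 8>7]
(A,Q,X): not NE [P1→D gives 9>4; P2→R gives 8>6; P3→Y gives 9>2]
(A,Q,Y): not NE [P2→R gives 9>5]
(A,R,X): not NE [P1→B gives 10>9]
(A,R,Y): not NE [P1→D gives 8>0; P3→X gives 9>4]
(B,P,X): not NE [P1→D gives 7>4; P3→Y gives 5>2]
(B,P,Y): not NE [P1→C gives 9>4; P2→Q gives 7>0]
(B,Q,X): not NE [P1→D gives 9>8; P2→P gives 8>2]
(B,Q,Y): not NE [P1→D gives 8>1; P3→X gives 4>3]
(B,R,X): not NE [P2→P gives 8>1]
(B,R,Y): not NE [P1→D gives 8>0; P2→Q gives 7>4; P3→X gives 3>1]
(C,P,X): not NE [P1→D gives 7>5; P2→Q gives 7>6]
(C,P,Y): not NE [P3→X gives 5>1]
(C,Q,X): not NE [P1→D gives 9>3; P3→Y gives 2>1]
(C,Q,Y): not NE [P2→P gives 11>9]
(C,R,X): not NE [P1→B gives 10>0; P2→Q gives 7>2; P3→Y gives 6>3]
(C,R,Y): not NE [P1→D gives 8>3; P2→P gives 11>0]
(D,P,X): NE
(D,P,Y): not NE [P1→C gives 9>3; P3→X gives 9>8]
(D,Q,X): not NE [P2→P gives 6>5]
(D,Q,Y): not NE [P2→R gives 6>2; P3→X gives 8>7]
(D,R,X): not NE [P1→B gives 10>0; P2→P gives 6>4]
(D,R,Y): not NE [P3→X gives 9>5]

PSNE = {(D,P,X)}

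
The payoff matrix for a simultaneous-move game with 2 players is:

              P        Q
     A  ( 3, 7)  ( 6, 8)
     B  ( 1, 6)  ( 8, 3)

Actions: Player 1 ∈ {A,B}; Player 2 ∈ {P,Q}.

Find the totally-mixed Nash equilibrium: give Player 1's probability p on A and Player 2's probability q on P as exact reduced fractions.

P1 indiff ⇒ q·3+(1-q)·6 = q·1+(1-q)·8 ⇒ q(2) = (1-q)(2) ⇒ q = 1/2
P2 indiff ⇒ p·7+(1-p)·6 = p·8+(1-p)·3 ⇒ p(-1) = (1-p)(-3) ⇒ p = 3/4

P1 mixes 3/4 on A; P2 mixes 1/2 on P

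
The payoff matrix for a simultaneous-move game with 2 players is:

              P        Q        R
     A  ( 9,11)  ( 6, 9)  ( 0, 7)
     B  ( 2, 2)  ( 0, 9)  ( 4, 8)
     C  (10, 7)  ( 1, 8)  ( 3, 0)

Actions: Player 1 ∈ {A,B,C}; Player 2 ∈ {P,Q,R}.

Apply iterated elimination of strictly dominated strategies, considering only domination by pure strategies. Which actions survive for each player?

P2 drop R (Q beats it: A:9>7 B:9>8 C:8>0)
P1 drop B (A beats it: P:9>2 Q:6>0)
P1→{A,C} P2→{P,Q}

IESDS → P1:{A,C} P2:{P,Q}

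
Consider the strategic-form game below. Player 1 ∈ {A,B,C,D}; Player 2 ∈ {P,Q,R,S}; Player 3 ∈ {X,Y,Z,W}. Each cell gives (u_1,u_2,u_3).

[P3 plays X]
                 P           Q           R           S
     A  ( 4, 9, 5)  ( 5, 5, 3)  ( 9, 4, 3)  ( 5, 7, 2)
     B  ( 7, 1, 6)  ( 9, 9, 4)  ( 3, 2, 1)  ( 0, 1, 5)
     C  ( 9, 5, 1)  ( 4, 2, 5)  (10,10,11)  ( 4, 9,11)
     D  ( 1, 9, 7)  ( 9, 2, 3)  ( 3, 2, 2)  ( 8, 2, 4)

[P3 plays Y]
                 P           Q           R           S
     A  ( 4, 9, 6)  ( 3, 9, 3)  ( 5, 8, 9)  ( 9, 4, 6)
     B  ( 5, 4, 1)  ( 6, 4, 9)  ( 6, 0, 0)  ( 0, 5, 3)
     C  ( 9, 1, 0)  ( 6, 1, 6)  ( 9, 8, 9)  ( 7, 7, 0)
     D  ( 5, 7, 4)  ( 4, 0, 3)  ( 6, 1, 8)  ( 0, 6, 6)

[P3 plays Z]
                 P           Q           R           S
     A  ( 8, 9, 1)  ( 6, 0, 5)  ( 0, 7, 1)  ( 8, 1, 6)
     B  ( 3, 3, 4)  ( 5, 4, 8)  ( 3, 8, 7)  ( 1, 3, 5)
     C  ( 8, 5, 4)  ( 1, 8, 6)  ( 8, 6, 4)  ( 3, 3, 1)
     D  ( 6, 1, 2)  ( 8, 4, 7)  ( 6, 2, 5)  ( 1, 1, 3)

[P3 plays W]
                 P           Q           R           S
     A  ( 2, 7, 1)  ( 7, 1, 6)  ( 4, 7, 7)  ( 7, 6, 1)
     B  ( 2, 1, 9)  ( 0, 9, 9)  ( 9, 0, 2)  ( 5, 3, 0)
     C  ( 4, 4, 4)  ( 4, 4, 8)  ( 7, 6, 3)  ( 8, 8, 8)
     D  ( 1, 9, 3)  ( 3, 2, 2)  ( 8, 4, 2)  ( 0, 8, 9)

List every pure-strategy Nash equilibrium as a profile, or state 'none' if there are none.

(A,P,X): not NE [P1→C gives 9>4; P3→Y gives 6>5]
(A,P,Y): not NE [P1→C gives 9>4]
(A,P,Z): not NE [P3→Y gives 6>1]
(A,P,W): not NE [P1→C gives 4>2; P3→Y gives 6>1]
(A,Q,X): not NE [P1→D gives 9>5; P2→P gives 9>5; P3→W gives 6>3]
(A,Q,Y): not NE [P1→C gives 6>3; P3→W gives 6>3]
(A,Q,Z): not NE [P1→D gives 8>6; P2→P gives 9>0; P3→W gives 6>5]
(A,Q,W): not NE [P2→R gives 7>1]
(A,R,X): not NE [P1→C gives 10>9; P2→P gives 9>4; P3→Y gives 9>3]
(A,R,Y): not NE [P1→C gives 9>5; P2→Q gives 9>8]
(A,R,Z): not NE [P1→C gives 8>0; P2→P gives 9>7; P3→Y gives 9>1]
(A,R,W): not NE [P1→B gives 9>4; P3→Y gives 9>7]
(A,S,X): not NE [P1→D gives 8>5; P2→P gives 9>7; P3→Z gives 6>2]
(A,S,Y): not NE [P2→Q gives 9>4]
(A,S,Z): not NE [P2→P gives 9>1]
(A,S,W): not NE [P1→C gives 8>7; P2→R gives 7>6; P3→Z gives 6>1]
(B,P,X): not NE [P1→C gives 9>7; P2→Q gives 9>1; P3→W gives 9>6]
(B,P,Y): not NE [P1→C gives 9>5; P2→S gives 5>4; P3→W gives 9>1]
(B,P,Z): not NE [P1→C gives 8>3; P2→R gives 8>3; P3→W gives 9>4]
(B,P,W): not NE [P1→C gives 4>2; P2→Q gives 9>1]
(B,Q,X): not NE [P3→W gives 9>4]
(B,Q,Y): not NE [P2→S gives 5>4]
(B,Q,Z): not NE [P1→D gives 8>5; P2→R gives 8>4; P3→W gives 9>8]
(B,Q,W): not NE [P1→A gives 7>0]
(B,R,X): not NE [P1→C gives 10>3; P2→Q gives 9>2; P3→Z gives 7>1]
(B,R,Y): not NE [P1→C gives 9>6; P2→S gives 5>0; P3→Z gives 7>0]
(B,R,Z): not NE [P1→C gives 8>3]
(B,R,W): not NE [P2→Q gives 9>0; P3→Z gives 7>2]
(B,S,X): not NE [P1→D gives 8>0; P2→Q gives 9>1]
(B,S,Y): not NE [P1→A gives 9>0; P3→Z gives 5>3]
(B,S,Z): not NE [P1→A gives 8>1; P2→R gives 8>3]
(B,S,W): not NE [P1→C gives 8>5; P2→Q gives 9>3; P3→Z gives 5>0]
(C,P,X): not NE [P2→R gives 10>5; P3→W gives 4>1]
(C,P,Y): not NE [P2→R gives 8>1; P3→W gives 4>0]
(C,P,Z): not NE [P2→Q gives 8>5]
(C,P,W): not NE [P2→S gives 8>4]
(C,Q,X): not NE [P1→D gives 9>4; P2→R gives 10>2; P3→W gives 8>5]
(C,Q,Y): not NE [P2→R gives 8>1; P3→W gives 8>6]
(C,Q,Z): not NE [P1→D gives 8>1; P3→W gives 8>6]
(C,Q,W): not NE [P1→A gives 7>4; P2→S gives 8>4]
(C,R,X): NE
(C,R,Y): not NE [P3→X gives 11>9]
(C,R,Z): not NE [P2→Q gives 8>6; P3→X gives 11>4]
(C,R,W): not NE [P1→B gives 9>7; P2→S gives 8>6; P3→X gives 11>3]
(C,S,X): not NE [P1→D gives 8>4; P2→R gives 10>9]
(C,S,Y): not NE [P1→A gives 9>7; P2→R gives 8>7; P3→X gives 11>0]
(C,S,Z): not NE [P1→A gives 8>3; P2→Q gives 8>3; P3→X gives 11>1]
(C,S,W): not NE [P3→X gives 11>8]
(D,P,X): not NE [P1→C gives 9>1]
(D,P,Y): not NE [P1→C gives 9>5; P3→X gives 7>4]
(D,P,Z): not NE [P1→C gives 8>6; P2→Q gives 4>1; P3→X gives 7>2]
(D,P,W): not NE [P1→C gives 4>1; P3→X gives 7>3]
(D,Q,X): not NE [P2→P gives 9>2; P3→Z gives 7>3]
(D,Q,Y): not NE [P1→C gives 6>4; P2→P gives 7>0; P3→Z gives 7>3]
(D,Q,Z): NE
(D,Q,W): not NE [P1→A gives 7>3; P2→P gives 9>2; P3→Z gives 7>2]
(D,R,X): not NE [P1→C gives 10>3; P2→P gives 9>2; P3→Y gives 8>2]
(D,R,Y): not NE [P1→C gives 9>6; P2→P gives 7>1]
(D,R,Z): not NE [P1→C gives 8>6; P2→Q gives 4>2; P3→Y gives 8>5]
(D,R,W): not NE [P1→B gives 9>8; P2→P gives 9>4; P3→Y gives 8>2]
(D,S,X): not NE [P2→P gives 9>2; P3→W gives 9>4]
(D,S,Y): not NE [P1→A gives 9>0; P2→P gives 7>6; P3→W gives 9>6]
(D,S,Z): not NE [P1→A gives 8>1; P2→Q gives 4>1; P3→W gives 9>3]
(D,S,W): not NE [P1→C gives 8>0; P2→P gives 9>8]

Nash profiles: (C,R,X), (D,Q,Z)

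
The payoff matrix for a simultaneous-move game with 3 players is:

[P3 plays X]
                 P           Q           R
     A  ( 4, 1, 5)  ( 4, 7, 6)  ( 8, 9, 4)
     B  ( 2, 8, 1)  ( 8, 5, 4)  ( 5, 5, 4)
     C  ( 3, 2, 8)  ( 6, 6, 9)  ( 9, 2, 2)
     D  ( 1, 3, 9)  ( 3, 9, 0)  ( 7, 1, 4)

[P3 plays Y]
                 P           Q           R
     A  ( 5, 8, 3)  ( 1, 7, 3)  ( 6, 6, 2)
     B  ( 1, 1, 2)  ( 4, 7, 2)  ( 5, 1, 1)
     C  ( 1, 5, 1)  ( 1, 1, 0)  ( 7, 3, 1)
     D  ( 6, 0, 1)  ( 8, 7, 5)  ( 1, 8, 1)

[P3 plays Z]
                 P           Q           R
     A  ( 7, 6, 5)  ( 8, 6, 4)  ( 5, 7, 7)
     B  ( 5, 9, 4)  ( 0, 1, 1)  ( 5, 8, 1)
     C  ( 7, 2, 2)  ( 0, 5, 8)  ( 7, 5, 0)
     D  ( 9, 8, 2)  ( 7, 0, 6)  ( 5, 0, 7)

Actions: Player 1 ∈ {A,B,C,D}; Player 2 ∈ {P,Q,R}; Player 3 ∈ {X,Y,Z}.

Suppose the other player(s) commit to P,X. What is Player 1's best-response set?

argmax u_1 = {A}

u_1(A vs P,X) = 4
u_1(B vs P,X) = 2
u_1(C vs P,X) = 3
u_1(D vs P,X) = 1
max payoff 4 at {A}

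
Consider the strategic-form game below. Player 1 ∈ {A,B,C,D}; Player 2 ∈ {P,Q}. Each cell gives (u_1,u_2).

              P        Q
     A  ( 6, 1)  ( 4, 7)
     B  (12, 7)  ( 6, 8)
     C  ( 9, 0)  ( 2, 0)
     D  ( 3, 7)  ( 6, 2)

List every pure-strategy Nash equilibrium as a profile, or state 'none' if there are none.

(A,P): not NE [P1→B gives 12>6; P2→Q gives 7>1]
(A,Q): not NE [P1→D gives 6>4]
(B,P): not NE [P2→Q gives 8>7]
(B,Q): NE
(C,P): not NE [P1→B gives 12>9]
(C,Q): not NE [P1→D gives 6>2]
(D,P): not NE [P1→B gives 12>3]
(D,Q): not NE [P2→P gives 7>2]

Nash profiles: (B,Q)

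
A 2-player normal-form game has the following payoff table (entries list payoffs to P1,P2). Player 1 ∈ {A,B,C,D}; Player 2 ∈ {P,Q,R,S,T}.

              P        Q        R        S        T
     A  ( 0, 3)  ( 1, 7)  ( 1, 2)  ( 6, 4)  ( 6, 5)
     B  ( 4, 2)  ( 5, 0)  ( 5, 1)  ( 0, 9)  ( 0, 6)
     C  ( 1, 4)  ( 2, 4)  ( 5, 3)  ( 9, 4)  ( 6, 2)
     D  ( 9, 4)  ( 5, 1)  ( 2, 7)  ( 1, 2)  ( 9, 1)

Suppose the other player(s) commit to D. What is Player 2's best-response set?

u_2(P vs D) = 4
u_2(Q vs D) = 1
u_2(R vs D) = 7
u_2(S vs D) = 2
u_2(T vs D) = 1
max payoff 7 at {R}

argmax u_2 = {R}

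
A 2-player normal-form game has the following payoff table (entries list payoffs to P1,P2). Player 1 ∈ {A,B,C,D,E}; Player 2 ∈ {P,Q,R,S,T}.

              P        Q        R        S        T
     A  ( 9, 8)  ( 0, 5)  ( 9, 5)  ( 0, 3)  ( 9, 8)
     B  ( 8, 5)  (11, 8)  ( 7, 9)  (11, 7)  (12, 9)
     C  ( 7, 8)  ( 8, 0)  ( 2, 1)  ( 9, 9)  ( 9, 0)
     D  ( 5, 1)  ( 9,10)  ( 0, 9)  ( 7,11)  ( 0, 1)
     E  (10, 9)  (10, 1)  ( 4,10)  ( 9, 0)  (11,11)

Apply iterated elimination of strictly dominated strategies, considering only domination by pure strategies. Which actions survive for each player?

P1 drop C (B beats it: P:8>7 Q:11>8 R:7>2 S:11>9 T:12>9)
P1 drop D (B beats it: P:8>5 Q:11>9 R:7>0 S:11>7 T:12>0)
P2 drop Q (T beats it: A:8>5 B:9>8 E:11>1)
P2 drop S (R beats it: A:5>3 B:9>7 E:10>0)
P1→{A,B,E} P2→{P,R,T}

IESDS → P1:{A,B,E} P2:{P,R,T}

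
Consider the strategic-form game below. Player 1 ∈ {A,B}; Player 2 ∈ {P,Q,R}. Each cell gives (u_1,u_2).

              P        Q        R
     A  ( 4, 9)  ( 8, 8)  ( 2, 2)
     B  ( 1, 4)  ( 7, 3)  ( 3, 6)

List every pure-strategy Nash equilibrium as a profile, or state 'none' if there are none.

NE set: (A,P), (B,R)

(A,P): NE
(A,Q): not NE [P2→P gives 9>8]
(A,R): not NE [P1→B gives 3>2; P2→P gives 9>2]
(B,P): not NE [P1→A gives 4>1; P2→R gives 6>4]
(B,Q): not NE [P1→A gives 8>7; P2→R gives 6>3]
(B,R): NE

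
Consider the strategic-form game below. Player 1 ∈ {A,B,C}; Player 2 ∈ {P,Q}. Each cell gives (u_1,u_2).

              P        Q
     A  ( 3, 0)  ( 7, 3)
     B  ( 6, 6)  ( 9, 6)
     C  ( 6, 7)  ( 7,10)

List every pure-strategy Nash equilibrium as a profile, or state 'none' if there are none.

(A,P): not NE [P1→C gives 6>3; P2→Q gives 3>0]
(A,Q): not NE [P1→B gives 9>7]
(B,P): NE
(B,Q): NE
(C,P): not NE [P2→Q gives 10>7]
(C,Q): not NE [P1→B gives 9>7]

PSNE = {(B,P), (B,Q)}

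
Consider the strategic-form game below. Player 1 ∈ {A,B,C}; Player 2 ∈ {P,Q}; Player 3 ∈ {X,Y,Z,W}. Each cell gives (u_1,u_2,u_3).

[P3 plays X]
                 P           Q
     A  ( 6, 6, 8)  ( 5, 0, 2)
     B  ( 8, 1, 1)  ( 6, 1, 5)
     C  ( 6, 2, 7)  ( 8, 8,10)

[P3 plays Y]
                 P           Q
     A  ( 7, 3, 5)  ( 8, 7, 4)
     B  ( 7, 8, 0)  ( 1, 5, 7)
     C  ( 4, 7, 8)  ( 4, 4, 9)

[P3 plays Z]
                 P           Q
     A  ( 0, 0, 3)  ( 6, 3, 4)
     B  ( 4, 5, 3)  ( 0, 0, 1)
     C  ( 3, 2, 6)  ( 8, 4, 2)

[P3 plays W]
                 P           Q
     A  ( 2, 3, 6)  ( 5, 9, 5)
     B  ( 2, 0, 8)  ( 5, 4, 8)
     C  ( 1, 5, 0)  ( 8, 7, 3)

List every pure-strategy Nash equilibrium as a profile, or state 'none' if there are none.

Nash profiles: (C,Q,X)

(A,P,X): not NE [P1→B gives 8>6]
(A,P,Y): not NE [P2→Q gives 7>3; P3→X gives 8>5]
(A,P,Z): not NE [P1→B gives 4>0; P2→Q gives 3>0; P3→X gives 8>3]
(A,P,W): not NE [P2→Q gives 9>3; P3→X gives 8>6]
(A,Q,X): not NE [P1→C gives 8>5; P2→P gives 6>0; P3→W gives 5>2]
(A,Q,Y): not NE [P3→W gives 5>4]
(A,Q,Z): not NE [P1→C gives 8>6; P3→W gives 5>4]
(A,Q,W): not NE [P1→C gives 8>5]
(B,P,X): not NE [P3→W gives 8>1]
(B,P,Y): not NE [P3→W gives 8>0]
(B,P,Z): not NE [P3→W gives 8>3]
(B,P,W): not NE [P2→Q gives 4>0]
(B,Q,X): not NE [P1→C gives 8>6; P3→W gives 8>5]
(B,Q,Y): not NE [P1→A gives 8>1; P2→P gives 8>5; P3→W gives 8>7]
(B,Q,Z): not NE [P1→C gives 8>0; P2→P gives 5>0; P3→W gives 8>1]
(B,Q,W): not NE [P1→C gives 8>5]
(C,P,X): not NE [P1→B gives 8>6; P2→Q gives 8>2; P3→Y gives 8>7]
(C,P,Y): not NE [P1→B gives 7>4]
(C,P,Z): not NE [P1→B gives 4>3; P2→Q gives 4>2; P3→Y gives 8>6]
(C,P,W): not NE [P1→B gives 2>1; P2→Q gives 7>5; P3→Y gives 8>0]
(C,Q,X): NE
(C,Q,Y): not NE [P1→A gives 8>4; P2→P gives 7>4; P3→X gives 10>9]
(C,Q,Z): not NE [P3→X gives 10>2]
(C,Q,W): not NE [P3→X gives 10>3]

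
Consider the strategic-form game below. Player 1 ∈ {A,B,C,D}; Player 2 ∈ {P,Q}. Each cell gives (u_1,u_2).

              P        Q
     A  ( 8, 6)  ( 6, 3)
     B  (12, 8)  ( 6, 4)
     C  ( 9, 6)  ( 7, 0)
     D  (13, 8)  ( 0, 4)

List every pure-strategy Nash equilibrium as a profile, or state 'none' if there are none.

(A,P): not NE [P1→D gives 13>8]
(A,Q): not NE [P1→C gives 7>6; P2→P gives 6>3]
(B,P): not NE [P1→D gives 13>12]
(B,Q): not NE [P1→C gives 7>6; P2→P gives 8>4]
(C,P): not NE [P1→D gives 13>9]
(C,Q): not NE [P2→P gives 6>0]
(D,P): NE
(D,Q): not NE [P1→C gives 7>0; P2→P gives 8>4]

Nash profiles: (D,P)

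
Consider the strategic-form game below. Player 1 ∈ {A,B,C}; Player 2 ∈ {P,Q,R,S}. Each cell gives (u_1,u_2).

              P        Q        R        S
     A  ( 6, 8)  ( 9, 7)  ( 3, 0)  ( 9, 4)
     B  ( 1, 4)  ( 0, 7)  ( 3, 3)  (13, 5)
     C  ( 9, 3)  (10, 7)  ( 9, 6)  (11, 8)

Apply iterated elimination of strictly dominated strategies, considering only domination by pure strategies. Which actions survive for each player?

P1 drop A (C beats it: P:9>6 Q:10>9 R:9>3 S:11>9)
P2 drop P (Q beats it: B:7>4 C:7>3)
P2 drop R (Q beats it: B:7>3 C:7>6)
P1→{B,C} P2→{Q,S}

Survivors P1:{B,C} P2:{Q,S}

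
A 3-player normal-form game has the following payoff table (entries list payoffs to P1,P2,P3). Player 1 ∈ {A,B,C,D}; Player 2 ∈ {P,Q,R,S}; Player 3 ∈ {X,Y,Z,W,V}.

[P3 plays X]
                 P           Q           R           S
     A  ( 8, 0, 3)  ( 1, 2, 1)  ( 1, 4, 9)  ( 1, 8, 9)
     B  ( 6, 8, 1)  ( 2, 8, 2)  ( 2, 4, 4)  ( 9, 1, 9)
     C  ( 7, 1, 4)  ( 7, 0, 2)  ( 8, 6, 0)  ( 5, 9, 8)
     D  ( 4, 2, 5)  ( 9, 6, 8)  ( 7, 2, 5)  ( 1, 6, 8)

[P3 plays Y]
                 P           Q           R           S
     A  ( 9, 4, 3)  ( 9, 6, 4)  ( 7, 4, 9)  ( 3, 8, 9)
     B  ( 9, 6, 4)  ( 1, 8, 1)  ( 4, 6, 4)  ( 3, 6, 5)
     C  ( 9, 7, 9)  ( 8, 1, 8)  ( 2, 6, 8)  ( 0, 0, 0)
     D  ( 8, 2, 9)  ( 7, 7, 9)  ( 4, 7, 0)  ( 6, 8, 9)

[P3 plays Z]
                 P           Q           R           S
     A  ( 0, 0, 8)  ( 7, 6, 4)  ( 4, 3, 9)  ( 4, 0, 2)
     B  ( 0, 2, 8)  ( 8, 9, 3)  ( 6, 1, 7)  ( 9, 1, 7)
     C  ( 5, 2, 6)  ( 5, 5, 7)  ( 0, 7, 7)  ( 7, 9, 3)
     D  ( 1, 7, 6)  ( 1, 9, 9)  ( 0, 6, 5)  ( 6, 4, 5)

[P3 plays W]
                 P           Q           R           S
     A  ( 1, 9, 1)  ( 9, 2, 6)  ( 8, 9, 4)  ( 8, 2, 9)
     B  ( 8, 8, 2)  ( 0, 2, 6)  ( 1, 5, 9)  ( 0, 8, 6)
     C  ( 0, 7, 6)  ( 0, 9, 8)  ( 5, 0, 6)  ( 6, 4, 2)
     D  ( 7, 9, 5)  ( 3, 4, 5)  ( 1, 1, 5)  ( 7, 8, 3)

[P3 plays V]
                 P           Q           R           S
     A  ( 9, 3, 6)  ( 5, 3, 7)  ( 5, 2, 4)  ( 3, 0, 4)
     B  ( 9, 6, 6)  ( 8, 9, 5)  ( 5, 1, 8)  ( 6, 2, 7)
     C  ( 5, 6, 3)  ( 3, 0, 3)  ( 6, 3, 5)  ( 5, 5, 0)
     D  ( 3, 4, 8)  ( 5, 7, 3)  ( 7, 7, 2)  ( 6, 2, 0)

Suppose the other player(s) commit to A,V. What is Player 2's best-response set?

BR_2 = {P,Q}

u_2(P vs A,V) = 3
u_2(Q vs A,V) = 3
u_2(R vs A,V) = 2
u_2(S vs A,V) = 0
max payoff 3 at {P,Q}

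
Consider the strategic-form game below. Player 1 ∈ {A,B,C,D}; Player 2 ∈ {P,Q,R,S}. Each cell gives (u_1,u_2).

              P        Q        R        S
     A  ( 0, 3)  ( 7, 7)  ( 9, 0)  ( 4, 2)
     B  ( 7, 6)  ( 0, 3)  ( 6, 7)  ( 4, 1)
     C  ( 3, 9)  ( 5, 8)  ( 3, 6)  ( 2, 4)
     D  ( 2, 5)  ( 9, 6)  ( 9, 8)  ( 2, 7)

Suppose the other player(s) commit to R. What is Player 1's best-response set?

u_1(A vs R) = 9
u_1(B vs R) = 6
u_1(C vs R) = 3
u_1(D vs R) = 9
max payoff 9 at {A,D}

BR_1 = {A,D}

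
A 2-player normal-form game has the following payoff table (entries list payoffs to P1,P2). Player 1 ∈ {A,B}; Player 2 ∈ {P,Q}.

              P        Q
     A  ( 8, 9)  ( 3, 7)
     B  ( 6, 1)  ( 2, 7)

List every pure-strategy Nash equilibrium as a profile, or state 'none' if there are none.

(A,P): NE
(A,Q): not NE [P2→P gives 9>7]
(B,P): not NE [P1→A gives 8>6; P2→Q gives 7>1]
(B,Q): not NE [P1→A gives 3>2]

NE set: (A,P)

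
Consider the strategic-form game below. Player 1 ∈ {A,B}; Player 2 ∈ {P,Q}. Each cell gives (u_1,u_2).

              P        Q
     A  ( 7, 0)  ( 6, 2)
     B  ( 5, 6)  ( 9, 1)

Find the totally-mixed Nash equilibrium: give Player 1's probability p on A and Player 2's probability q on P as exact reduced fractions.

P1 indiff ⇒ q·7+(1-q)·6 = q·5+(1-q)·9 ⇒ q(2) = (1-q)(3) ⇒ q = 3/5
P2 indiff ⇒ p·0+(1-p)·6 = p·2+(1-p)·1 ⇒ p(-2) = (1-p)(-5) ⇒ p = 5/7

P1 mixes 5/7 on A; P2 mixes 3/5 on P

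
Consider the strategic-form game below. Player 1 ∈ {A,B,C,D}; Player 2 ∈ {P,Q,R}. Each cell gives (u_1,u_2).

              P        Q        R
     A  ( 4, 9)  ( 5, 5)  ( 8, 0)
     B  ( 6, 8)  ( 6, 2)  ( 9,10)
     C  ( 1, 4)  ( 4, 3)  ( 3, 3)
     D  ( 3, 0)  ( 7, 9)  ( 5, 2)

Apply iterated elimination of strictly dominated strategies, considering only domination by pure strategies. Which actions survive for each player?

Remaining: P1:{B,D} P2:{Q,R}

P1 drop A (B beats it: P:6>4 Q:6>5 R:9>8)
P1 drop C (B beats it: P:6>1 Q:6>4 R:9>3)
P2 drop P (R beats it: B:10>8 D:2>0)
P1→{B,D} P2→{Q,R}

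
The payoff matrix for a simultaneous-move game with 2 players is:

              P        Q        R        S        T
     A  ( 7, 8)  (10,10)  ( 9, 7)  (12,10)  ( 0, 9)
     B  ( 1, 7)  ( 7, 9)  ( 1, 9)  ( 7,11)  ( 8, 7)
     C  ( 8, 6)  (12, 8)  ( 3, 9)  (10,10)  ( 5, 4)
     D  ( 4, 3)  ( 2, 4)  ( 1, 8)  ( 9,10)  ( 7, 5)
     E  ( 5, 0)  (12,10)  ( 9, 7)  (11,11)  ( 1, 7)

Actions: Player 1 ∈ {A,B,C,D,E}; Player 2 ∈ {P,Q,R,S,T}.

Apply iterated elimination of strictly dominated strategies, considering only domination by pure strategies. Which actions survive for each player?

P2 drop P (Q beats it: A:10>8 B:9>7 C:8>6 D:4>3 E:10>0)
P2 drop R (S beats it: A:10>7 B:11>9 C:10>9 D:10>8 E:11>7)
P2 drop T (S beats it: A:10>9 B:11>7 C:10>4 D:10>5 E:11>7)
P1 drop B (A beats it: Q:10>7 S:12>7)
P1 drop D (A beats it: Q:10>2 S:12>9)
P1→{A,C,E} P2→{Q,S}

Survivors P1:{A,C,E} P2:{Q,S}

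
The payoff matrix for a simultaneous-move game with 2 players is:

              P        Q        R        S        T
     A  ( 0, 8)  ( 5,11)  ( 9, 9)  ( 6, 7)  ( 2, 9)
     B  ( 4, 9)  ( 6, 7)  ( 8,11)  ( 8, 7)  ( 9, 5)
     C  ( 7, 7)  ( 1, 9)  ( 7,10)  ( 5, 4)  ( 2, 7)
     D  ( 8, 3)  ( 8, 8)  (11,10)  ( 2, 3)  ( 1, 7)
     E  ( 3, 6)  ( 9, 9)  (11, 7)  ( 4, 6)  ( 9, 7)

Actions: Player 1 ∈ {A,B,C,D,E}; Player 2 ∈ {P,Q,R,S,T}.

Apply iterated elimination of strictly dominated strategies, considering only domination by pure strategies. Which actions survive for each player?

Survivors P1:{D,E} P2:{Q,R}

P2 drop P (R beats it: A:9>8 B:11>9 C:10>7 D:10>3 E:7>6)
P1 drop C (B beats it: Q:6>1 R:8>7 S:8>5 T:9>2)
P2 drop S (R beats it: A:9>7 B:11>7 D:10>3 E:7>6)
P1 drop A (E beats it: Q:9>5 R:11>9 T:9>2)
P2 drop T (Q beats it: B:7>5 D:8>7 E:9>7)
P1 drop B (D beats it: Q:8>6 R:11>8)
P1→{D,E} P2→{Q,R}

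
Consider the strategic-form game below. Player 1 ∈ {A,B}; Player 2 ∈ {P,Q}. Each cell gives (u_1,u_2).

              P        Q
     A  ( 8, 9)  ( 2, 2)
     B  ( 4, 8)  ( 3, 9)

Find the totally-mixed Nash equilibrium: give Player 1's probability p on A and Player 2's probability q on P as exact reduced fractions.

P1 indiff ⇒ q·8+(1-q)·2 = q·4+(1-q)·3 ⇒ q(4) = (1-q)(1) ⇒ q = 1/5
P2 indiff ⇒ p·9+(1-p)·8 = p·2+(1-p)·9 ⇒ p(7) = (1-p)(1) ⇒ p = 1/8

(p,q) = (1/8, 1/5)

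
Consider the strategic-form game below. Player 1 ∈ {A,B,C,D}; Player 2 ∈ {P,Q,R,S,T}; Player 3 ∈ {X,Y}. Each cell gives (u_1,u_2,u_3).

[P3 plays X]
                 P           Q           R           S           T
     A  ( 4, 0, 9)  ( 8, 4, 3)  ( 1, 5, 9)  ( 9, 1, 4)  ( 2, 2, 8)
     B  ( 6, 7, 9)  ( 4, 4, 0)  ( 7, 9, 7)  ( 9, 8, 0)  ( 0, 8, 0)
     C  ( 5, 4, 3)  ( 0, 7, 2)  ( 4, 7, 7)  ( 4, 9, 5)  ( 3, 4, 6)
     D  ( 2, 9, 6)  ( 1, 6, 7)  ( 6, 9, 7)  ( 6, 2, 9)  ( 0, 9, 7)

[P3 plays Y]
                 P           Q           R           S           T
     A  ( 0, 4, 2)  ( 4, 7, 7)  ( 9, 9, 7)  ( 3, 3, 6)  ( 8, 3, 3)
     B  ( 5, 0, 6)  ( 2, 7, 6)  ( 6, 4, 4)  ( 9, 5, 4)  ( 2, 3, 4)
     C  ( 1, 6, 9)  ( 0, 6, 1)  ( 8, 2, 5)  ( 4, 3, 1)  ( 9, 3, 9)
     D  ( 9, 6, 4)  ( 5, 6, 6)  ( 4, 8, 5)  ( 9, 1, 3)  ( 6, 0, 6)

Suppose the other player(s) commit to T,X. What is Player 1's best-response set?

u_1(A vs T,X) = 2
u_1(B vs T,X) = 0
u_1(C vs T,X) = 3
u_1(D vs T,X) = 0
max payoff 3 at {C}

BR_1 = {C}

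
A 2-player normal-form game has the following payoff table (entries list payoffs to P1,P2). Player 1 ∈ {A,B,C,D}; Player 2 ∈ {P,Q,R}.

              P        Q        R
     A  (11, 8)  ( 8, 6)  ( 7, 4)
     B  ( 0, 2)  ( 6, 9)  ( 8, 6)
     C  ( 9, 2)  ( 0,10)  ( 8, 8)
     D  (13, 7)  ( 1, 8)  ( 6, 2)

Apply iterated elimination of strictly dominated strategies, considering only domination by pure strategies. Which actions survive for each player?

Remaining: P1:{A,D} P2:{P,Q}

P2 drop R (Q beats it: A:6>4 B:9>6 C:10>8 D:8>2)
P1 drop B (A beats it: P:11>0 Q:8>6)
P1 drop C (A beats it: P:11>9 Q:8>0)
P1→{A,D} P2→{P,Q}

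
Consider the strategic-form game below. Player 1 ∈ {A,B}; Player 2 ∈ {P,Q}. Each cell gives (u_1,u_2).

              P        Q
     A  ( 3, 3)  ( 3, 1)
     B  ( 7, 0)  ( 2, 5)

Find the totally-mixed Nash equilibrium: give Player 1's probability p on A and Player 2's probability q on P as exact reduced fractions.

P1 indiff ⇒ q·3+(1-q)·3 = q·7+(1-q)·2 ⇒ q(-4) = (1-q)(-1) ⇒ q = 1/5
P2 indiff ⇒ p·3+(1-p)·0 = p·1+(1-p)·5 ⇒ p(2) = (1-p)(5) ⇒ p = 5/7

(p,q) = (5/7, 1/5)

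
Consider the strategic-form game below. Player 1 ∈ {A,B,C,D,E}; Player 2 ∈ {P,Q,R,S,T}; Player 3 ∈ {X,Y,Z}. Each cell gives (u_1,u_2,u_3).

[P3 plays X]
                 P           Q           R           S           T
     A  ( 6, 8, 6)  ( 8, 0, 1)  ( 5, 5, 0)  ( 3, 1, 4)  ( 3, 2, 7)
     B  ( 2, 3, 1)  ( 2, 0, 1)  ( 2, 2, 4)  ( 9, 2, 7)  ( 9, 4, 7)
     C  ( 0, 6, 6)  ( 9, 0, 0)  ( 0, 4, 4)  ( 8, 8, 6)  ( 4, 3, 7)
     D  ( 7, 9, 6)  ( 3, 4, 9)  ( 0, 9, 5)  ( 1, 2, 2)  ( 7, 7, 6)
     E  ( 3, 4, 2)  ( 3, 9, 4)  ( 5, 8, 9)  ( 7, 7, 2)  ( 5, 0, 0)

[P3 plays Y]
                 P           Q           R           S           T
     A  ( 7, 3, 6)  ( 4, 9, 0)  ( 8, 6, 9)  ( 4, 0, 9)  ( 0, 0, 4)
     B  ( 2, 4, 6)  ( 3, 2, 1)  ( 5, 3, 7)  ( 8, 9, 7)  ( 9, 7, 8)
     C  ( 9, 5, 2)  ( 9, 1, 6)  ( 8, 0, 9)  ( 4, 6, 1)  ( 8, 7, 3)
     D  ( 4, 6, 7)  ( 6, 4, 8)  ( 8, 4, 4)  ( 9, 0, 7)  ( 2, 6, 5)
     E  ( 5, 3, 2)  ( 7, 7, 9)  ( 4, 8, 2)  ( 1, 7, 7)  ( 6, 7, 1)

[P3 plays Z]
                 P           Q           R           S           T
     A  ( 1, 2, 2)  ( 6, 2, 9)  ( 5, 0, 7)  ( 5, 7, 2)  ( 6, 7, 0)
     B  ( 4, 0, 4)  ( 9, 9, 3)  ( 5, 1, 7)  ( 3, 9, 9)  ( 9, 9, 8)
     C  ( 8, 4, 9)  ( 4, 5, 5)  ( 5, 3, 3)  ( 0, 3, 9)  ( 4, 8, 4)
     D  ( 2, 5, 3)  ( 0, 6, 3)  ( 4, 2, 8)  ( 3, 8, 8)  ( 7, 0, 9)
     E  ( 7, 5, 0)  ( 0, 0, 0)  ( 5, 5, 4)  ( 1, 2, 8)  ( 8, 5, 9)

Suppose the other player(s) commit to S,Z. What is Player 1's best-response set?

BR_1 = {A}

u_1(A vs S,Z) = 5
u_1(B vs S,Z) = 3
u_1(C vs S,Z) = 0
u_1(D vs S,Z) = 3
u_1(E vs S,Z) = 1
max payoff 5 at {A}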